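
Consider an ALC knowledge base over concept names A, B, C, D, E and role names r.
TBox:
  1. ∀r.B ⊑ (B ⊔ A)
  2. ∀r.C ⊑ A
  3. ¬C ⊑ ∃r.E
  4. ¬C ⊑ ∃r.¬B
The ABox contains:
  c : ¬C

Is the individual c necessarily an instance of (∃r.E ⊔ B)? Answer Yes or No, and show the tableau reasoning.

1. c : (∃r.E ⊔ B)?  L(c) = {¬C} ∪ {(∀r.¬E ⊓ ¬B)}
   clash {E, ¬E} at an ∃-successor — c ∈ (∃r.E ⊔ B)
2. Hence c : (∃r.E ⊔ B): entailed.

Yes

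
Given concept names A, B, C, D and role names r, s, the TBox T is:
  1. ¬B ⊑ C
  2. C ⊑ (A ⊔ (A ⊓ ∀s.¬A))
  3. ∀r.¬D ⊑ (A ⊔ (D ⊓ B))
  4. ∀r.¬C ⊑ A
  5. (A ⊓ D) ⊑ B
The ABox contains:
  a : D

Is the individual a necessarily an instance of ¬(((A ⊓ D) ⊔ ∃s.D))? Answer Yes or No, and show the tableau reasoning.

No

1. a : ¬(((A ⊓ D) ⊔ ∃s.D))?  L(a) = {D} ∪ {((A ⊓ D) ⊔ ∃s.D)}
   open: L(a) ⊇ {A, B, D, ¬C, ∃r.D} (+ ∃-successors) — a ∉ ¬(((A ⊓ D) ⊔ ∃s.D)) possible
2. Hence a : ¬(((A ⊓ D) ⊔ ∃s.D)): not entailed.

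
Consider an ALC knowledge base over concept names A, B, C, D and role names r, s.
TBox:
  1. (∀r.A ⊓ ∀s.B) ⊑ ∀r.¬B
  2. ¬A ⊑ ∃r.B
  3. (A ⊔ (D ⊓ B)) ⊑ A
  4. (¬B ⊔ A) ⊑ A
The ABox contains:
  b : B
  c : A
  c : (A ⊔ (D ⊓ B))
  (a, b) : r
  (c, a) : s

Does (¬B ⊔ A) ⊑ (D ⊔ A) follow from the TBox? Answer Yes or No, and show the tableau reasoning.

1. (¬B ⊔ A) ⊑ (D ⊔ A)  ⇔  ((¬B ⊔ A) ⊓ (¬D ⊓ ¬A)) unsat w.r.t. T
   all branches close; clash {A, ¬A} at x₀
2. Hence (¬B ⊔ A) ⊑ (D ⊔ A): entailed.

Yes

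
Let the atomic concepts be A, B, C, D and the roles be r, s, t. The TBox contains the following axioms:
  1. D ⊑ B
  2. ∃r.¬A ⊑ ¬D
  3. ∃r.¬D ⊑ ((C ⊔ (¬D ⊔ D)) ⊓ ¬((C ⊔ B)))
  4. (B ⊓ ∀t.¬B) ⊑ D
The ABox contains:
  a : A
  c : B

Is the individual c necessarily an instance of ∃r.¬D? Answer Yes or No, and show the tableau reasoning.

1. c : ∃r.¬D?  L(c) = {B} ∪ {∀r.D}
   open: L(c) ⊇ {B, ∀r.A, ∀r.D, ∃t.B} (+ ∃-successors) — c ∉ ∃r.¬D possible
2. Hence c : ∃r.¬D: not entailed.

No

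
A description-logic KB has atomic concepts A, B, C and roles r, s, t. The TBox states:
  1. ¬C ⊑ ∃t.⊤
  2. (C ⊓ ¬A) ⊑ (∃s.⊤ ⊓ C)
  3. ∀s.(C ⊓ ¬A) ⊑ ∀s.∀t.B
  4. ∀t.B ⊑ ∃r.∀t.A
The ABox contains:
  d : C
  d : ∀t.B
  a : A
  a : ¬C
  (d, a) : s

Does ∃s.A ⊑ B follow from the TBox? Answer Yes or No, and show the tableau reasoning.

1. ∃s.A ⊑ B  ⇔  (∃s.A ⊓ ¬B) unsat w.r.t. T
   open: L(x₀) ⊇ {A, C, ¬B, ∃s.(¬C ⊔ A), ∃s.A, …} (+ ∃-successors)
2. Hence ∃s.A ⊑ B: not entailed.

No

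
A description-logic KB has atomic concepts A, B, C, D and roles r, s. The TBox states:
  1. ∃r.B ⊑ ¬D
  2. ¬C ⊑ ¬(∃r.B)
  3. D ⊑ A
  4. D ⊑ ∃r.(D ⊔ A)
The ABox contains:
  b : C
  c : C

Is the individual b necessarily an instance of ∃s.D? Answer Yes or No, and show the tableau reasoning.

No

1. b : ∃s.D?  L(b) = {C} ∪ {∀s.¬D}
   open: L(b) ⊇ {C, ¬D, ∀s.¬D} — b ∉ ∃s.D possible
2. Hence b : ∃s.D: not entailed.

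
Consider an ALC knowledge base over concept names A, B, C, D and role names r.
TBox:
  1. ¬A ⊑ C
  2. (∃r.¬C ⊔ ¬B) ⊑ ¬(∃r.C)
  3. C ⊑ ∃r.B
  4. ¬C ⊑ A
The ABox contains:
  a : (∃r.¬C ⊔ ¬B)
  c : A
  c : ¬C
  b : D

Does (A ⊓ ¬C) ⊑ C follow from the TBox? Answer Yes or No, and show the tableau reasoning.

1. (A ⊓ ¬C) ⊑ C  ⇔  ((A ⊓ ¬C) ⊓ ¬C) unsat w.r.t. T
   open: L(x₀) ⊇ {A, B, ¬C, ∀r.C}
2. Hence (A ⊓ ¬C) ⊑ C: not entailed.

No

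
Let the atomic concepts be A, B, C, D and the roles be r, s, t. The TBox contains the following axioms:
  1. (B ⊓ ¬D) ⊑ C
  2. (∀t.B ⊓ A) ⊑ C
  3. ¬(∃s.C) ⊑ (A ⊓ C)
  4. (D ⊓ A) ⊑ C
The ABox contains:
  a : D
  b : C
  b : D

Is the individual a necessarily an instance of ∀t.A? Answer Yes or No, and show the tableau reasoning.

No

1. a : ∀t.A?  L(a) = {D} ∪ {∃t.¬A}
   open: L(a) ⊇ {D, ¬A, ∃s.C, ∃t.¬A} (+ ∃-successors) — a ∉ ∀t.A possible
2. Hence a : ∀t.A: not entailed.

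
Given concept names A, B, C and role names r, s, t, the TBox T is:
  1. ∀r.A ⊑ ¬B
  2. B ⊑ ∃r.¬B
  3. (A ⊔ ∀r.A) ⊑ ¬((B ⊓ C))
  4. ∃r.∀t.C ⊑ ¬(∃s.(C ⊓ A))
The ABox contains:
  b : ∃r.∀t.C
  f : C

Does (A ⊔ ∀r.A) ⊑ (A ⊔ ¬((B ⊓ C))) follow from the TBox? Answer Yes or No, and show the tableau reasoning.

1. (A ⊔ ∀r.A) ⊑ (A ⊔ ¬((B ⊓ C)))  ⇔  ((A ⊔ ∀r.A) ⊓ (¬A ⊓ (B ⊓ C))) unsat w.r.t. T
   all branches close; clash {B, ¬B} at x₀
2. Hence (A ⊔ ∀r.A) ⊑ (A ⊔ ¬((B ⊓ C))): entailed.

Yes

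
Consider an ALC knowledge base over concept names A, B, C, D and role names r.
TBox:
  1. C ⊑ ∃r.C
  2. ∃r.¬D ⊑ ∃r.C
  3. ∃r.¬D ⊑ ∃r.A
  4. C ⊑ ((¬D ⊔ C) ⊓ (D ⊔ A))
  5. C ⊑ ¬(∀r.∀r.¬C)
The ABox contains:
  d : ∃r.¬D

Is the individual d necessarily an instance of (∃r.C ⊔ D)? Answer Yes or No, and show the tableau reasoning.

1. d : (∃r.C ⊔ D)?  L(d) = {∃r.¬D} ∪ {(∀r.¬C ⊓ ¬D)}
   clash {C, ¬C} at an ∃-successor — d ∈ (∃r.C ⊔ D)
2. Hence d : (∃r.C ⊔ D): entailed.

Yes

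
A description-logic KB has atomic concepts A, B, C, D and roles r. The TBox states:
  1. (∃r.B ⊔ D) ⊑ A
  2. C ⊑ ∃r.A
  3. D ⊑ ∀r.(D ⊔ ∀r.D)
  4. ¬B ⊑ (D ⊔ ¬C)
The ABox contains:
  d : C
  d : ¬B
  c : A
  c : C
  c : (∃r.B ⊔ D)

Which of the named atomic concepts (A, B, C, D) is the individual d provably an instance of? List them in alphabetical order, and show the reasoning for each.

{A, C, D}

1. d : A?  L(d) = {C, ¬B} ∪ {¬A}
   clash {C, ¬C} at d — d ∈ A
2. d : B?  L(d) = {C, ¬B} ∪ {¬B}
   apply at d: C⊑∃r.A; ¬B⊑(D ⊔ ¬C)
   open: L(d) ⊇ {A, C, D, ¬B, ∀r.(D ⊔ ∀r.D), …} (+ ∃-successors) — d ∉ B possible
3. d : C?  L(d) = {C, ¬B} ∪ {¬C}
   clash {C, ¬C} at d — d ∈ C
4. d : D?  L(d) = {C, ¬B} ∪ {¬D}
   clash {C, ¬C} at d — d ∈ D
5. Entailed for d: {A, C, D}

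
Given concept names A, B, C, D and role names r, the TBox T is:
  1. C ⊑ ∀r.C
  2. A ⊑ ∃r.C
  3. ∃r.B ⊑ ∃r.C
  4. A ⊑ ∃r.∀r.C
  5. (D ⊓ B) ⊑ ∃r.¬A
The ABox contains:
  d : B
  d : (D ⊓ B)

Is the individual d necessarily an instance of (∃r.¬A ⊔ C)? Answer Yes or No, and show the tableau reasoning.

Yes

1. d : (∃r.¬A ⊔ C)?  L(d) = {B, (D ⊓ B)} ∪ {(∀r.A ⊓ ¬C)}
   clash {A, ¬A} at an ∃-successor — d ∈ (∃r.¬A ⊔ C)
2. Hence d : (∃r.¬A ⊔ C): entailed.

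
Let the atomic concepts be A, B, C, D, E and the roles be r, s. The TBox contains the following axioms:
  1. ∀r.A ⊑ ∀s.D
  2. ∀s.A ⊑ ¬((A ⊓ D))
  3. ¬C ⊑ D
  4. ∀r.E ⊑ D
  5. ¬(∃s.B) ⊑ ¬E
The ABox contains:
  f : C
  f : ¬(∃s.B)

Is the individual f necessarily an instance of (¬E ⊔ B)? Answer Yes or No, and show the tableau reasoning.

1. f : (¬E ⊔ B)?  L(f) = {C, ¬(∃s.B)} ∪ {(E ⊓ ¬B)}
   clash {E, ¬E} at f — f ∈ (¬E ⊔ B)
2. Hence f : (¬E ⊔ B): entailed.

Yes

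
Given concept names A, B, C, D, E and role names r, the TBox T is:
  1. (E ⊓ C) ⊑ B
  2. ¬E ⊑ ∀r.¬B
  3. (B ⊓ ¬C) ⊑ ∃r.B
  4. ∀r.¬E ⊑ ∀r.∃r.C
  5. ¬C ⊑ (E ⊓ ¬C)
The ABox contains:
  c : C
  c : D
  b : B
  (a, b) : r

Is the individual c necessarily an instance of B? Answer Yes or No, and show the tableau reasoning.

1. c : B?  L(c) = {C, D} ∪ {¬B}
   open: L(c) ⊇ {C, D, ¬B, ¬E, ∀r.¬B, …} (+ ∃-successors) — c ∉ B possible
2. Hence c : B: not entailed.

No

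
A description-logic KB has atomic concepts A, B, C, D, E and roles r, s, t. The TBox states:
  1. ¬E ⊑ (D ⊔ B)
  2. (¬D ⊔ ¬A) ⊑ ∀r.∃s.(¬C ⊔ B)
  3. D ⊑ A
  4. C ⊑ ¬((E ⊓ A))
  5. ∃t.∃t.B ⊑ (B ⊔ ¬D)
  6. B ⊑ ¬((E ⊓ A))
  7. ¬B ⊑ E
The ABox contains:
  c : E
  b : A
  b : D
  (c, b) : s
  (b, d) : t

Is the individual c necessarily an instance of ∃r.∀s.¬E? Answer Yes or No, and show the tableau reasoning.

No

1. c : ∃r.∀s.¬E?  L(c) = {E} ∪ {∀r.∃s.E}
   open: L(c) ⊇ {E, ¬B, ¬C, ¬D, ∀r.∃s.(¬C ⊔ B), …} — c ∉ ∃r.∀s.¬E possible
2. Hence c : ∃r.∀s.¬E: not entailed.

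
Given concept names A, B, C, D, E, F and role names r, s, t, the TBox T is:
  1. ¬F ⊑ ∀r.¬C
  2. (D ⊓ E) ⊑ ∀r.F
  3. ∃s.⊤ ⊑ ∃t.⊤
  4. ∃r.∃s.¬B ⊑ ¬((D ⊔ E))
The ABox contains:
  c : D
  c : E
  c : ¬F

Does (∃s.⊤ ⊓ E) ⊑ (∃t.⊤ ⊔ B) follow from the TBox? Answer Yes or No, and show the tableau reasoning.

1. (∃s.⊤ ⊓ E) ⊑ (∃t.⊤ ⊔ B)  ⇔  ((∃s.⊤ ⊓ E) ⊓ (∀t.⊥ ⊓ ¬B)) unsat w.r.t. T
   all branches close; clash {E, ¬E} at x₀
2. Hence (∃s.⊤ ⊓ E) ⊑ (∃t.⊤ ⊔ B): entailed.

Yes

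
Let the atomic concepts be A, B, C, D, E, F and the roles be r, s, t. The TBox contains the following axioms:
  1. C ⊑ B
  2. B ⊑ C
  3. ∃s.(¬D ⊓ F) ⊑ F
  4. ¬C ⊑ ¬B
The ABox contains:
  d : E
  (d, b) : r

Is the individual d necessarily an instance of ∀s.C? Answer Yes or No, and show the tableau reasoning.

1. d : ∀s.C?  L(d) = {E} ∪ {∃s.¬C}
   open: L(d) ⊇ {B, C, E, ∀s.(D ⊔ ¬F), ∃s.¬C} (+ ∃-successors) — d ∉ ∀s.C possible
2. Hence d : ∀s.C: not entailed.

No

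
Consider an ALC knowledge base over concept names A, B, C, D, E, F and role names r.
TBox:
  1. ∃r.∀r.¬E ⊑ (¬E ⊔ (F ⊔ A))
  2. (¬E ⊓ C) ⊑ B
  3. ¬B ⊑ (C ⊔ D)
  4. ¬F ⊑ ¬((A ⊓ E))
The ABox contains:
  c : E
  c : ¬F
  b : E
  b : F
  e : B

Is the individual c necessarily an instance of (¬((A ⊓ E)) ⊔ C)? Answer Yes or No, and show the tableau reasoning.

1. c : (¬((A ⊓ E)) ⊔ C)?  L(c) = {E, ¬F} ∪ {((A ⊓ E) ⊓ ¬C)}
   clash {E, ¬E} at c — c ∈ (¬((A ⊓ E)) ⊔ C)
2. Hence c : (¬((A ⊓ E)) ⊔ C): entailed.

Yes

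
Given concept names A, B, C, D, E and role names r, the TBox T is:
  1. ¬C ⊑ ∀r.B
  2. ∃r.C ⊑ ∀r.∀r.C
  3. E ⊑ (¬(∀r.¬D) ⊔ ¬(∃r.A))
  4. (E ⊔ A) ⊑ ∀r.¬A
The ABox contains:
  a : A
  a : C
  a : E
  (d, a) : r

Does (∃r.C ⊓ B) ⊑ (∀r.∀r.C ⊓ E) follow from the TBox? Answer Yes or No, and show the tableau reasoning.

No

1. (∃r.C ⊓ B) ⊑ (∀r.∀r.C ⊓ E)  ⇔  ((∃r.C ⊓ B) ⊓ (∃r.∃r.¬C ⊔ ¬E)) unsat w.r.t. T
   apply at x₀: ∃r.C⊑∀r.∀r.C
   open: L(x₀) ⊇ {B, C, ¬A, ¬E, ∀r.∀r.C, …} (+ ∃-successors)
2. Hence (∃r.C ⊓ B) ⊑ (∀r.∀r.C ⊓ E): not entailed.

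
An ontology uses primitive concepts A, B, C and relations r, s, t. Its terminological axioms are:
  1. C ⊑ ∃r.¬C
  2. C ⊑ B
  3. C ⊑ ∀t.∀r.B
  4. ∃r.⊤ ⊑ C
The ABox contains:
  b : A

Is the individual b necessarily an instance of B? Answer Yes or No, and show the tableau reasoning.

1. b : B?  L(b) = {A} ∪ {¬B}
   open: L(b) ⊇ {A, ¬B, ¬C, ∀r.⊥} — b ∉ B possible
2. Hence b : B: not entailed.

No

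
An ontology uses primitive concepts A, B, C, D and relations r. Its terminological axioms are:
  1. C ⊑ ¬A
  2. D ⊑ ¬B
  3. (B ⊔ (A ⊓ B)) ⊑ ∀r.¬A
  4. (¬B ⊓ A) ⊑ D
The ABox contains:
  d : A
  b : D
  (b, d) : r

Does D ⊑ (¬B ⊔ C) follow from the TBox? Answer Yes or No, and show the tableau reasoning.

1. D ⊑ (¬B ⊔ C)  ⇔  (D ⊓ (B ⊓ ¬C)) unsat w.r.t. T
   all branches close; clash {B, ¬B} at x₀
2. Hence D ⊑ (¬B ⊔ C): entailed.

Yes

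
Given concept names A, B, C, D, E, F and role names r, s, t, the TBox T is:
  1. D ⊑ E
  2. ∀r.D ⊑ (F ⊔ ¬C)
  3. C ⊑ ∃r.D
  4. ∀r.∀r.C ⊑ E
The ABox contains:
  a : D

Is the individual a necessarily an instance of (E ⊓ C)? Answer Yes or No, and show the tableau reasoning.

1. a : (E ⊓ C)?  L(a) = {D} ∪ {(¬E ⊔ ¬C)}
   apply at a: D⊑E
   open: L(a) ⊇ {D, E, ¬C, ∃r.¬D} (+ ∃-successors) — a ∉ (E ⊓ C) possible
2. Hence a : (E ⊓ C): not entailed.

No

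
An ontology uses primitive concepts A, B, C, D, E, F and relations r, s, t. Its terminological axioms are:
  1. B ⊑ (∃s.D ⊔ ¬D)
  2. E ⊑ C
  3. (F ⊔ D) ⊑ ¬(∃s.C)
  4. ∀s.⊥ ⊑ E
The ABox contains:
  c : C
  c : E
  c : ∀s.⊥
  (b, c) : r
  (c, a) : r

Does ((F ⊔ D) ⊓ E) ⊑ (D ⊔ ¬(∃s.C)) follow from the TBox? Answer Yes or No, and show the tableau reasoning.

1. ((F ⊔ D) ⊓ E) ⊑ (D ⊔ ¬(∃s.C))  ⇔  (((F ⊔ D) ⊓ E) ⊓ (¬D ⊓ ∃s.C)) unsat w.r.t. T
   all branches close; clash {D, ¬D} at x₀
2. Hence ((F ⊔ D) ⊓ E) ⊑ (D ⊔ ¬(∃s.C)): entailed.

Yes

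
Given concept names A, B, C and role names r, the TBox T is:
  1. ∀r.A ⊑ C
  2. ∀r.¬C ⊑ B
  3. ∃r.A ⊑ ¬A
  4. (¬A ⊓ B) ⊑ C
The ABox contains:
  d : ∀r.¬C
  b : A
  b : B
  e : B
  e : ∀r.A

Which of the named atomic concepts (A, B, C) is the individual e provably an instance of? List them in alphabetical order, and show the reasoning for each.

1. e : A?  L(e) = {B, ∀r.A} ∪ {¬A}
   apply at e: ∀r.A⊑C
   open: L(e) ⊇ {B, C, ¬A, ∀r.A} — e ∉ A possible
2. e : B?  L(e) = {B, ∀r.A} ∪ {¬B}
   clash {B, ¬B} at e — e ∈ B
3. e : C?  L(e) = {B, ∀r.A} ∪ {¬C}
   clash {C, ¬C} at e — e ∈ C
4. Entailed for e: {B, C}

{B, C}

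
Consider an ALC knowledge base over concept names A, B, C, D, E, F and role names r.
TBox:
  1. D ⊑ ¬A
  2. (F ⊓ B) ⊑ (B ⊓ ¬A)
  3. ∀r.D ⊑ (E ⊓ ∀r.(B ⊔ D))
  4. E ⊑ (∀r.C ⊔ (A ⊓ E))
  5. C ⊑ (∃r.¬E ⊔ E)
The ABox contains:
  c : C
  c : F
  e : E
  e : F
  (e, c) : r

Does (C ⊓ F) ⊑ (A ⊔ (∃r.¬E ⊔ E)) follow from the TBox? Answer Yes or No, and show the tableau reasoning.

Yes

1. (C ⊓ F) ⊑ (A ⊔ (∃r.¬E ⊔ E))  ⇔  ((C ⊓ F) ⊓ (¬A ⊓ (∀r.E ⊓ ¬E))) unsat w.r.t. T
   all branches close; clash {E, ¬E} at x₀
2. Hence (C ⊓ F) ⊑ (A ⊔ (∃r.¬E ⊔ E)): entailed.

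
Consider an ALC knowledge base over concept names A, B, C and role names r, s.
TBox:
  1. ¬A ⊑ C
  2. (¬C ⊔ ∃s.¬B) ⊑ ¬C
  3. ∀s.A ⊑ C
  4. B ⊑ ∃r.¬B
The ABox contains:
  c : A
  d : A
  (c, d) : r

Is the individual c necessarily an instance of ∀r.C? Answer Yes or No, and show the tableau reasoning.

No

1. c : ∀r.C?  L(c) = {A} ∪ {∃r.¬C}
   open: L(c) ⊇ {A, C, ¬B, ∀s.B, ∃r.¬C} (+ ∃-successors) — c ∉ ∀r.C possible
2. Hence c : ∀r.C: not entailed.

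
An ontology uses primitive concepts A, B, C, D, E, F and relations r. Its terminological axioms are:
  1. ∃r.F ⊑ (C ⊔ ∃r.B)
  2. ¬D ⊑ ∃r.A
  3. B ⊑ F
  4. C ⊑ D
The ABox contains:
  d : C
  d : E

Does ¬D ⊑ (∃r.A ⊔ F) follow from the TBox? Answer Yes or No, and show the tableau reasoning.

1. ¬D ⊑ (∃r.A ⊔ F)  ⇔  (¬D ⊓ (∀r.¬A ⊓ ¬F)) unsat w.r.t. T
   all branches close; clash {F, ¬F} at x₀
2. Hence ¬D ⊑ (∃r.A ⊔ F): entailed.

Yes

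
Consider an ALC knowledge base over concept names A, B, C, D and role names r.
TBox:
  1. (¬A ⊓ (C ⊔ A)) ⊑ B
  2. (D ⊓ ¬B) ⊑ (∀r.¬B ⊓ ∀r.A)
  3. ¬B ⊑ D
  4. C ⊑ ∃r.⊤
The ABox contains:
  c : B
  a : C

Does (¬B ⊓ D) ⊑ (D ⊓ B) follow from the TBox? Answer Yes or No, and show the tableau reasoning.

No

1. (¬B ⊓ D) ⊑ (D ⊓ B)  ⇔  ((¬B ⊓ D) ⊓ (¬D ⊔ ¬B)) unsat w.r.t. T
   open: L(x₀) ⊇ {A, D, ¬B, ¬C, ∀r.A, …}
2. Hence (¬B ⊓ D) ⊑ (D ⊓ B): not entailed.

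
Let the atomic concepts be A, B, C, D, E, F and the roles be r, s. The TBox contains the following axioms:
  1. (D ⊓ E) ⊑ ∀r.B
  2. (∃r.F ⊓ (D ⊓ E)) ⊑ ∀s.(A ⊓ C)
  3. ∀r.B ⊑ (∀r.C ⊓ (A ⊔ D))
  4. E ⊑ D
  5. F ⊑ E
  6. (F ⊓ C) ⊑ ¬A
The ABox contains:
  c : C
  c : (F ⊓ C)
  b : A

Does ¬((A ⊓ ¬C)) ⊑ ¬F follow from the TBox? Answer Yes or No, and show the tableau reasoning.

1. ¬((A ⊓ ¬C)) ⊑ ¬F  ⇔  ((¬A ⊔ C) ⊓ F) unsat w.r.t. T
   apply at x₀: F⊑E
   open: L(x₀) ⊇ {D, E, F, ¬A, ∀r.B, …}
2. Hence ¬((A ⊓ ¬C)) ⊑ ¬F: not entailed.

No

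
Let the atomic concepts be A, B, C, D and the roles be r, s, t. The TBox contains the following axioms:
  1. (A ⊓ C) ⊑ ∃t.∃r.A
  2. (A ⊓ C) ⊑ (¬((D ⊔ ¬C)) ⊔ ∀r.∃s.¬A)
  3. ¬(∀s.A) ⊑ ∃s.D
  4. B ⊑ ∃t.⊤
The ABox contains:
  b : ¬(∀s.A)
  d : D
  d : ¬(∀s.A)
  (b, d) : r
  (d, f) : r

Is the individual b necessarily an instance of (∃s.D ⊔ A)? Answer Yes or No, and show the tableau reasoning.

1. b : (∃s.D ⊔ A)?  L(b) = {¬(∀s.A)} ∪ {(∀s.¬D ⊓ ¬A)}
   clash {D, ¬D} at an ∃-successor — b ∈ (∃s.D ⊔ A)
2. Hence b : (∃s.D ⊔ A): entailed.

Yes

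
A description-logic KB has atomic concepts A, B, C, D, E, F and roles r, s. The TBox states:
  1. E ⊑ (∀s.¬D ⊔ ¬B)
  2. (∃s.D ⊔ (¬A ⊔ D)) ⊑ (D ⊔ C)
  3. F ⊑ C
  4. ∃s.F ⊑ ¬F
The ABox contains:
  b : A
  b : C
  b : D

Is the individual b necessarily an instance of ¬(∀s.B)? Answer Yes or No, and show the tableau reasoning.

1. b : ¬(∀s.B)?  L(b) = {A, C, D} ∪ {∀s.B}
   open: L(b) ⊇ {A, C, D, ¬E, ∀s.B, …} — b ∉ ¬(∀s.B) possible
2. Hence b : ¬(∀s.B): not entailed.

No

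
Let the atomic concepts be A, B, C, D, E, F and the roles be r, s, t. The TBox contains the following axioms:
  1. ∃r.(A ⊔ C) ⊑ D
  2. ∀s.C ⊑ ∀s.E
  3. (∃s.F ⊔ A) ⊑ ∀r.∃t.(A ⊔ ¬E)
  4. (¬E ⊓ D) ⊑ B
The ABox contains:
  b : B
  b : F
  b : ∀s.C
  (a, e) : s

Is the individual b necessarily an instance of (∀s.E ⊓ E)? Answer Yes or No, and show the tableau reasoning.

1. b : (∀s.E ⊓ E)?  L(b) = {B, F, ∀s.C} ∪ {(∃s.¬E ⊔ ¬E)}
   apply at b: ∀s.C⊑∀s.E
   open: L(b) ⊇ {B, F, ¬A, ¬E, ∀r.(¬A ⊓ ¬C), …} — b ∉ (∀s.E ⊓ E) possible
2. Hence b : (∀s.E ⊓ E): not entailed.

No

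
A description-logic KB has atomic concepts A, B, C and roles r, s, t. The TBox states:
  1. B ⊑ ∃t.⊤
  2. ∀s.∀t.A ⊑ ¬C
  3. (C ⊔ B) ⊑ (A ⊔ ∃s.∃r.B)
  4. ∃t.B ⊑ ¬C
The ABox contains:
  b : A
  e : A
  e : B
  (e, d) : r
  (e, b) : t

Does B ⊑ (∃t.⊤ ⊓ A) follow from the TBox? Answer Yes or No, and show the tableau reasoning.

No

1. B ⊑ (∃t.⊤ ⊓ A)  ⇔  (B ⊓ (∀t.⊥ ⊔ ¬A)) unsat w.r.t. T
   apply at x₀: B⊑∃t.⊤
   open: L(x₀) ⊇ {B, ¬A, ∀t.¬B, ∃s.∃r.B, ∃s.∃t.¬A, …} (+ ∃-successors)
2. Hence B ⊑ (∃t.⊤ ⊓ A): not entailed.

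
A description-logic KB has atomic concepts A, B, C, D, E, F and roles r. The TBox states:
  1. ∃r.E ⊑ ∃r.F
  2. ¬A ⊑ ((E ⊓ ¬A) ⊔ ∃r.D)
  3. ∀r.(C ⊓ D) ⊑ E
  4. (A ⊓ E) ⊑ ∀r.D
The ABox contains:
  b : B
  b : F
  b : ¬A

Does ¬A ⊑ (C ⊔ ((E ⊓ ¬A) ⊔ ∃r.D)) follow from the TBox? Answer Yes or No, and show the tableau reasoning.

1. ¬A ⊑ (C ⊔ ((E ⊓ ¬A) ⊔ ∃r.D))  ⇔  (¬A ⊓ (¬C ⊓ ((¬E ⊔ A) ⊓ ∀r.¬D))) unsat w.r.t. T
   all branches close; clash {A, ¬A} at x₀
2. Hence ¬A ⊑ (C ⊔ ((E ⊓ ¬A) ⊔ ∃r.D)): entailed.

Yes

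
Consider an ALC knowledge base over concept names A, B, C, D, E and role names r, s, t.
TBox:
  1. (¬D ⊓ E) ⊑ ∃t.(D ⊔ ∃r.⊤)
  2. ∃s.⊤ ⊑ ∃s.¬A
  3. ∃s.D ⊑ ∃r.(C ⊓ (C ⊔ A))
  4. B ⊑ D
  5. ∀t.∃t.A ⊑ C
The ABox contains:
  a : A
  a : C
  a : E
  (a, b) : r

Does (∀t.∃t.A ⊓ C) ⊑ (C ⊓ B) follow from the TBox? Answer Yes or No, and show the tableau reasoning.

No

1. (∀t.∃t.A ⊓ C) ⊑ (C ⊓ B)  ⇔  ((∀t.∃t.A ⊓ C) ⊓ (¬C ⊔ ¬B)) unsat w.r.t. T
   open: L(x₀) ⊇ {C, D, ¬B, ∀s.¬D, ∀s.⊥, …}
2. Hence (∀t.∃t.A ⊓ C) ⊑ (C ⊓ B): not entailed.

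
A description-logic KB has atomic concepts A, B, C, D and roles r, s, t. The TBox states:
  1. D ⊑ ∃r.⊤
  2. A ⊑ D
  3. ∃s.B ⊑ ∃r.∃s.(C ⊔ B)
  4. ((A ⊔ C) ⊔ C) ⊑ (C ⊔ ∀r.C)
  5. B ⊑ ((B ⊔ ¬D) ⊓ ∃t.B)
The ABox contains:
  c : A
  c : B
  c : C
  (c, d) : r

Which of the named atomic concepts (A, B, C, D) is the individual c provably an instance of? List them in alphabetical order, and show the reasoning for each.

1. c : A?  L(c) = {A, B, C} ∪ {¬A}
   clash {A, ¬A} at c — c ∈ A
2. c : B?  L(c) = {A, B, C} ∪ {¬B}
   clash {B, ¬B} at c — c ∈ B
3. c : C?  L(c) = {A, B, C} ∪ {¬C}
   clash {C, ¬C} at c — c ∈ C
4. c : D?  L(c) = {A, B, C} ∪ {¬D}
   clash {D, ¬D} at c — c ∈ D
5. Entailed for c: {A, B, C, D}

{A, B, C, D}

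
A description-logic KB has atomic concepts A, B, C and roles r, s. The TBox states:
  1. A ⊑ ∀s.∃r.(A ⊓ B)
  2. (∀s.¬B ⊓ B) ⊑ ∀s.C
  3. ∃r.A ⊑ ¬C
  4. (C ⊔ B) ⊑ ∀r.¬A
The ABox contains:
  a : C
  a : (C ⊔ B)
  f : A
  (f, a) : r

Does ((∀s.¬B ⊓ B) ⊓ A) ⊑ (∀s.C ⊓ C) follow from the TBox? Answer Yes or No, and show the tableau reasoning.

No

1. ((∀s.¬B ⊓ B) ⊓ A) ⊑ (∀s.C ⊓ C)  ⇔  (((∀s.¬B ⊓ B) ⊓ A) ⊓ (∃s.¬C ⊔ ¬C)) unsat w.r.t. T
   apply at x₀: A⊑∀s.∃r.(A ⊓ B); (∀s.¬B ⊓ B)⊑∀s.C
   open: L(x₀) ⊇ {A, B, ¬C, ∀r.¬A, ∀s.C, …}
2. Hence ((∀s.¬B ⊓ B) ⊓ A) ⊑ (∀s.C ⊓ C): not entailed.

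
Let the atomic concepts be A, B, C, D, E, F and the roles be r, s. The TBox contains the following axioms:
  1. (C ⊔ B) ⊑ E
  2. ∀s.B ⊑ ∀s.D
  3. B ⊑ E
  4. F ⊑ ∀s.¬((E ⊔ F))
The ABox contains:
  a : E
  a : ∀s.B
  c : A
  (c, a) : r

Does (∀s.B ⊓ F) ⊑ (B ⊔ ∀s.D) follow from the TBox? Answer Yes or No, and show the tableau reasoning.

Yes

1. (∀s.B ⊓ F) ⊑ (B ⊔ ∀s.D)  ⇔  ((∀s.B ⊓ F) ⊓ (¬B ⊓ ∃s.¬D)) unsat w.r.t. T
   all branches close; clash {D, ¬D} at an ∃-successor
2. Hence (∀s.B ⊓ F) ⊑ (B ⊔ ∀s.D): entailed.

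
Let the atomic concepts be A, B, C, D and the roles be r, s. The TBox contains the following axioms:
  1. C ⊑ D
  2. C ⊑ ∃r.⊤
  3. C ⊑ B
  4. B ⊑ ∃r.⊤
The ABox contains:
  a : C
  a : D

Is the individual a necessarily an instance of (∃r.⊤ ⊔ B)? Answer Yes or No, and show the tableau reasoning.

Yes

1. a : (∃r.⊤ ⊔ B)?  L(a) = {C, D} ∪ {(∀r.⊥ ⊓ ¬B)}
   clash {B, ¬B} at a — a ∈ (∃r.⊤ ⊔ B)
2. Hence a : (∃r.⊤ ⊔ B): entailed.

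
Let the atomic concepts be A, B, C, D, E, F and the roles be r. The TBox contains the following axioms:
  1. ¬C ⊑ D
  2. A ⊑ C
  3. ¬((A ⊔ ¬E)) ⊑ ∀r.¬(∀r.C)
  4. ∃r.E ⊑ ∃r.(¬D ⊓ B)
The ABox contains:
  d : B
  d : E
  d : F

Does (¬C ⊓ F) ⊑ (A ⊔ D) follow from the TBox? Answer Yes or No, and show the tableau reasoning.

1. (¬C ⊓ F) ⊑ (A ⊔ D)  ⇔  ((¬C ⊓ F) ⊓ (¬A ⊓ ¬D)) unsat w.r.t. T
   all branches close; clash {D, ¬D} at x₀
2. Hence (¬C ⊓ F) ⊑ (A ⊔ D): entailed.

Yes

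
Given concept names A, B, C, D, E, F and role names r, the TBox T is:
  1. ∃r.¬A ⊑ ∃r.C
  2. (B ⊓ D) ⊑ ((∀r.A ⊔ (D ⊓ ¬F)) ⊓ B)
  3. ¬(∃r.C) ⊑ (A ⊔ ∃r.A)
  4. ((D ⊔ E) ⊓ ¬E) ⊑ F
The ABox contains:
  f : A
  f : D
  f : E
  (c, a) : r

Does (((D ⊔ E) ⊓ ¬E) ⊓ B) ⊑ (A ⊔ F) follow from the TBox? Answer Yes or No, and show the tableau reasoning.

Yes

1. (((D ⊔ E) ⊓ ¬E) ⊓ B) ⊑ (A ⊔ F)  ⇔  ((((D ⊔ E) ⊓ ¬E) ⊓ B) ⊓ (¬A ⊓ ¬F)) unsat w.r.t. T
   all branches close; clash {E, ¬E} at x₀
2. Hence (((D ⊔ E) ⊓ ¬E) ⊓ B) ⊑ (A ⊔ F): entailed.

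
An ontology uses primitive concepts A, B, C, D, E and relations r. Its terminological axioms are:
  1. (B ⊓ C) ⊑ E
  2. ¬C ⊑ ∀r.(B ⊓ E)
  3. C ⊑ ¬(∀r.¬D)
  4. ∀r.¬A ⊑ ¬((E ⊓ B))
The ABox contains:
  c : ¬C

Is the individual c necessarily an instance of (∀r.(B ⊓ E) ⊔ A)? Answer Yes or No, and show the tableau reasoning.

1. c : (∀r.(B ⊓ E) ⊔ A)?  L(c) = {¬C} ∪ {(∃r.(¬B ⊔ ¬E) ⊓ ¬A)}
   clash {E, ¬E} at an ∃-successor — c ∈ (∀r.(B ⊓ E) ⊔ A)
2. Hence c : (∀r.(B ⊓ E) ⊔ A): entailed.

Yes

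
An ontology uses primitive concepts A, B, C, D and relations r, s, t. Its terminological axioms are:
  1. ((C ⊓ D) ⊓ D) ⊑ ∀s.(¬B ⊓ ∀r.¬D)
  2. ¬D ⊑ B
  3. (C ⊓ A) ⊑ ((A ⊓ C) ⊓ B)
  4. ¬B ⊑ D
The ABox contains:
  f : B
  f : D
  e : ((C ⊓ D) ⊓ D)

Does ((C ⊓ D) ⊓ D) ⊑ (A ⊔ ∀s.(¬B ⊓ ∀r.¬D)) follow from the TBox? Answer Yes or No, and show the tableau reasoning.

1. ((C ⊓ D) ⊓ D) ⊑ (A ⊔ ∀s.(¬B ⊓ ∀r.¬D))  ⇔  (((C ⊓ D) ⊓ D) ⊓ (¬A ⊓ ∃s.(B ⊔ ∃r.D))) unsat w.r.t. T
   all branches close; clash {A, ¬A} at x₀
2. Hence ((C ⊓ D) ⊓ D) ⊑ (A ⊔ ∀s.(¬B ⊓ ∀r.¬D)): entailed.

Yes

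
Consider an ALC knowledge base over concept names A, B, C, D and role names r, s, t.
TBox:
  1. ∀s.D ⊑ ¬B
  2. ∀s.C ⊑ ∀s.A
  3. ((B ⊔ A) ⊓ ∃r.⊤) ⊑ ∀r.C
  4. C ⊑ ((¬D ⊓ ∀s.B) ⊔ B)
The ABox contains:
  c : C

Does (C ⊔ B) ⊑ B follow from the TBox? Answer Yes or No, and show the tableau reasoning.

No

1. (C ⊔ B) ⊑ B  ⇔  ((C ⊔ B) ⊓ ¬B) unsat w.r.t. T
   open: L(x₀) ⊇ {C, ¬A, ¬B, ¬D, ∀s.B, …} (+ ∃-successors)
2. Hence (C ⊔ B) ⊑ B: not entailed.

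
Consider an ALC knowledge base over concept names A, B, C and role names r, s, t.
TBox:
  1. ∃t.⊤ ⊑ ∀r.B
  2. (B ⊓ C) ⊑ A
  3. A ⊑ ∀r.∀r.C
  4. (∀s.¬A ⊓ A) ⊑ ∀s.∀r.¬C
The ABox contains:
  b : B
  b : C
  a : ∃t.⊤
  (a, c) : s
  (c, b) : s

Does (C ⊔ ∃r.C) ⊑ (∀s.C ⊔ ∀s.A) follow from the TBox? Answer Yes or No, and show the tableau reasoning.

1. (C ⊔ ∃r.C) ⊑ (∀s.C ⊔ ∀s.A)  ⇔  ((C ⊔ ∃r.C) ⊓ (∃s.¬C ⊓ ∃s.¬A)) unsat w.r.t. T
   open: L(x₀) ⊇ {C, ¬A, ¬B, ∀t.⊥, ∃s.¬A, …} (+ ∃-successors)
2. Hence (C ⊔ ∃r.C) ⊑ (∀s.C ⊔ ∀s.A): not entailed.

No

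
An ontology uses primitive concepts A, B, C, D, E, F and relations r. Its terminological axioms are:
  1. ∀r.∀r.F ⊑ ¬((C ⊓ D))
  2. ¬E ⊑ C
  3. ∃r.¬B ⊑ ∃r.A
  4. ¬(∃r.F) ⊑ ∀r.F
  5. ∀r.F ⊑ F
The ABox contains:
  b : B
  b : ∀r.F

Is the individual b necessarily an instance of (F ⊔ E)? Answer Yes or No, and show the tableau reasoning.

Yes

1. b : (F ⊔ E)?  L(b) = {B, ∀r.F} ∪ {(¬F ⊓ ¬E)}
   clash {F, ¬F} at b — b ∈ (F ⊔ E)
2. Hence b : (F ⊔ E): entailed.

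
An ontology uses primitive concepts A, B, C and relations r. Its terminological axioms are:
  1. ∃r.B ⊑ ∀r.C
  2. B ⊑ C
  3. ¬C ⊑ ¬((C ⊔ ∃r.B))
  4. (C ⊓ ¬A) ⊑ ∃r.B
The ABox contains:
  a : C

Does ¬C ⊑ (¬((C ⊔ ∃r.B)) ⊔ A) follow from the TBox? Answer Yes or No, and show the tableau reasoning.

1. ¬C ⊑ (¬((C ⊔ ∃r.B)) ⊔ A)  ⇔  (¬C ⊓ ((C ⊔ ∃r.B) ⊓ ¬A)) unsat w.r.t. T
   all branches close; clash {C, ¬C} at x₀
2. Hence ¬C ⊑ (¬((C ⊔ ∃r.B)) ⊔ A): entailed.

Yes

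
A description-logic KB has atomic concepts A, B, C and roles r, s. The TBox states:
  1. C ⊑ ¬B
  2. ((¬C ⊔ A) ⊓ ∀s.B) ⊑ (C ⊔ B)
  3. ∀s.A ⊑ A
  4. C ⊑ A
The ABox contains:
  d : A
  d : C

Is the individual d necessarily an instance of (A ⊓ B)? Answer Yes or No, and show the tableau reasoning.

1. d : (A ⊓ B)?  L(d) = {A, C} ∪ {(¬A ⊔ ¬B)}
   apply at d: C⊑¬B
   open: L(d) ⊇ {A, C, ¬B, ∃s.¬B} (+ ∃-successors) — d ∉ (A ⊓ B) possible
2. Hence d : (A ⊓ B): not entailed.

No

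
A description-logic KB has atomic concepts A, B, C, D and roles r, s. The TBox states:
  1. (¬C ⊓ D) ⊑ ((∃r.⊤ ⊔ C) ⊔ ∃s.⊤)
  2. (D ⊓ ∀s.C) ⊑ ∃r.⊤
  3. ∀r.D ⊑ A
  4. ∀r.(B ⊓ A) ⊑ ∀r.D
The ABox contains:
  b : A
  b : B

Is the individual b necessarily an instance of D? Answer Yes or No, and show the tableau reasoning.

1. b : D?  L(b) = {A, B} ∪ {¬D}
   open: L(b) ⊇ {A, B, ¬D, ∃r.(¬B ⊔ ¬A)} (+ ∃-successors) — b ∉ D possible
2. Hence b : D: not entailed.

No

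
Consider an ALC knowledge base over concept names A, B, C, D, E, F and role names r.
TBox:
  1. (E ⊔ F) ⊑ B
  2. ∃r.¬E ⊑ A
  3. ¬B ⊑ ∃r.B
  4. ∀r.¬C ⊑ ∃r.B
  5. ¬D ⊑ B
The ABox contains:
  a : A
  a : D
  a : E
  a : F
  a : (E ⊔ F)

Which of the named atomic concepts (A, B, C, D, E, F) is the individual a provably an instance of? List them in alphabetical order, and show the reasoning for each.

1. a : A?  L(a) = {A, D, E, F, (E ⊔ F)} ∪ {¬A}
   clash {A, ¬A} at a — a ∈ A
2. a : B?  L(a) = {A, D, E, F, (E ⊔ F)} ∪ {¬B}
   clash {B, ¬B} at a — a ∈ B
3. a : C?  L(a) = {A, D, E, F, (E ⊔ F)} ∪ {¬C}
   apply at a: (E ⊔ F)⊑B
   open: L(a) ⊇ {A, B, D, E, F, …} (+ ∃-successors) — a ∉ C possible
4. a : D?  L(a) = {A, D, E, F, (E ⊔ F)} ∪ {¬D}
   clash {D, ¬D} at a — a ∈ D
5. a : E?  L(a) = {A, D, E, F, (E ⊔ F)} ∪ {¬E}
   clash {E, ¬E} at a — a ∈ E
6. a : F?  L(a) = {A, D, E, F, (E ⊔ F)} ∪ {¬F}
   clash {F, ¬F} at a — a ∈ F
7. Entailed for a: {A, B, D, E, F}

{A, B, D, E, F}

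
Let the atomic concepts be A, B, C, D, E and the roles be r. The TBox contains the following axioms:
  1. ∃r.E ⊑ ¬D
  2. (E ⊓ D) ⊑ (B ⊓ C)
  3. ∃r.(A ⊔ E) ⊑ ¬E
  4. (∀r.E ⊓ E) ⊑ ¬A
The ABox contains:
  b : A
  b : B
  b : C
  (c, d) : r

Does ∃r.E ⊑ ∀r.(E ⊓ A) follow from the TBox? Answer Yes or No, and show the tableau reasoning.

1. ∃r.E ⊑ ∀r.(E ⊓ A)  ⇔  (∃r.E ⊓ ∃r.(¬E ⊔ ¬A)) unsat w.r.t. T
   apply at x₀: ∃r.E⊑¬D
   open: L(x₀) ⊇ {¬D, ¬E, ∃r.(¬E ⊔ ¬A), ∃r.E} (+ ∃-successors)
2. Hence ∃r.E ⊑ ∀r.(E ⊓ A): not entailed.

No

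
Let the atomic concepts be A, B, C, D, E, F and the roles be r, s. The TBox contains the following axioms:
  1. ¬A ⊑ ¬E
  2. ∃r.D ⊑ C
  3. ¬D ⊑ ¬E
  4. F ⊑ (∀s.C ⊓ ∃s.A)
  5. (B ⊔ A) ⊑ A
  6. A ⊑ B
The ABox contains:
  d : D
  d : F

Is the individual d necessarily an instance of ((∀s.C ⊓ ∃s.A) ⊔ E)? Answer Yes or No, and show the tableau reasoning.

Yes

1. d : ((∀s.C ⊓ ∃s.A) ⊔ E)?  L(d) = {D, F} ∪ {((∃s.¬C ⊔ ∀s.¬A) ⊓ ¬E)}
   clash {A, ¬A} at an ∃-successor — d ∈ ((∀s.C ⊓ ∃s.A) ⊔ E)
2. Hence d : ((∀s.C ⊓ ∃s.A) ⊔ E): entailed.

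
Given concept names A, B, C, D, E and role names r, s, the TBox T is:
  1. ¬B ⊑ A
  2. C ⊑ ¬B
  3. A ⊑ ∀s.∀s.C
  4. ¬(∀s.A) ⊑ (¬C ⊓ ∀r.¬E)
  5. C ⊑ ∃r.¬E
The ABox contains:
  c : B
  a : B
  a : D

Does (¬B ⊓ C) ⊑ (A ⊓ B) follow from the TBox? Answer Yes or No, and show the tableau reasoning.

1. (¬B ⊓ C) ⊑ (A ⊓ B)  ⇔  ((¬B ⊓ C) ⊓ (¬A ⊔ ¬B)) unsat w.r.t. T
   apply at x₀: ¬B⊑A; C⊑∃r.¬E
   open: L(x₀) ⊇ {A, C, ¬B, ∀s.A, ∀s.∀s.C, …} (+ ∃-successors)
2. Hence (¬B ⊓ C) ⊑ (A ⊓ B): not entailed.

No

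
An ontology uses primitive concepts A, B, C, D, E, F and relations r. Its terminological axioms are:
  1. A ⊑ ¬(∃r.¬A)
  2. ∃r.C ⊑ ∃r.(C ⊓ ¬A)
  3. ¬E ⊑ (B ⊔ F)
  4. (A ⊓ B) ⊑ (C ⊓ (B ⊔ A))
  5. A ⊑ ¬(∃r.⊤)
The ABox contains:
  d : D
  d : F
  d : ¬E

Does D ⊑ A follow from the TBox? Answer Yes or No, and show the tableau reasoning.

No

1. D ⊑ A  ⇔  (D ⊓ ¬A) unsat w.r.t. T
   open: L(x₀) ⊇ {D, E, ¬A, ∀r.¬C}
2. Hence D ⊑ A: not entailed.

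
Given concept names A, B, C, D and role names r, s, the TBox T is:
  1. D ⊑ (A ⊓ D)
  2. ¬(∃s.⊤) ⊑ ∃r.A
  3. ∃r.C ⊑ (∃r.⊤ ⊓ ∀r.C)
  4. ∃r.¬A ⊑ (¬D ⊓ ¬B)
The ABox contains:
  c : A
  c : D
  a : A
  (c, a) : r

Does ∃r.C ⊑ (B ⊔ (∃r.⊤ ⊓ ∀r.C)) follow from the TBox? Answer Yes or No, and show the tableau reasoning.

1. ∃r.C ⊑ (B ⊔ (∃r.⊤ ⊓ ∀r.C))  ⇔  (∃r.C ⊓ (¬B ⊓ (∀r.⊥ ⊔ ∃r.¬C))) unsat w.r.t. T
   all branches close; clash {D, ¬D} at x₀
2. Hence ∃r.C ⊑ (B ⊔ (∃r.⊤ ⊓ ∀r.C)): entailed.

Yes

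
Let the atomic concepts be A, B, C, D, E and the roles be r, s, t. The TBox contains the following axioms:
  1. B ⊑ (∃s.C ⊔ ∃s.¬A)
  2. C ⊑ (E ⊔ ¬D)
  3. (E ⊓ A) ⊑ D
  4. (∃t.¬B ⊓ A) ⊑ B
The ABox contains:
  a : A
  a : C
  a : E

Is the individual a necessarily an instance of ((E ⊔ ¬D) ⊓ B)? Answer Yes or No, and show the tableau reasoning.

No

1. a : ((E ⊔ ¬D) ⊓ B)?  L(a) = {A, C, E} ∪ {((¬E ⊓ D) ⊔ ¬B)}
   apply at a: C⊑(E ⊔ ¬D)
   open: L(a) ⊇ {A, C, D, E, ¬B, …} — a ∉ ((E ⊔ ¬D) ⊓ B) possible
2. Hence a : ((E ⊔ ¬D) ⊓ B): not entailed.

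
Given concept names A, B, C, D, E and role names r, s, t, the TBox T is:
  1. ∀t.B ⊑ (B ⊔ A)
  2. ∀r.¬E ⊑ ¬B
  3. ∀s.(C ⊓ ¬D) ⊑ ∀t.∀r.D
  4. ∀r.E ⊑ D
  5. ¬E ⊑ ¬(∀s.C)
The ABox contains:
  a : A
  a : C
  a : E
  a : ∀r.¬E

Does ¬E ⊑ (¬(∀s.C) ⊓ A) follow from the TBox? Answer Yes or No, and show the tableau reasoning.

1. ¬E ⊑ (¬(∀s.C) ⊓ A)  ⇔  (¬E ⊓ (∀s.C ⊔ ¬A)) unsat w.r.t. T
   apply at x₀: ¬E⊑¬(∀s.C)
   open: L(x₀) ⊇ {¬A, ¬E, ∃r.E, ∃r.¬E, ∃s.(¬C ⊔ D), …} (+ ∃-successors)
2. Hence ¬E ⊑ (¬(∀s.C) ⊓ A): not entailed.

No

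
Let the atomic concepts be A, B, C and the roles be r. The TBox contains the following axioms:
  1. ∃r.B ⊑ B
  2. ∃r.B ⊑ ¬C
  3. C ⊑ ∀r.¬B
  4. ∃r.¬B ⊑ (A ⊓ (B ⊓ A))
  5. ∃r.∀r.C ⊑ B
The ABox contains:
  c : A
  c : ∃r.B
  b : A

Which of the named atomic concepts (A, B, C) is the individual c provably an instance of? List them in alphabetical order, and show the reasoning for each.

1. c : A?  L(c) = {A, ∃r.B} ∪ {¬A}
   clash {A, ¬A} at c — c ∈ A
2. c : B?  L(c) = {A, ∃r.B} ∪ {¬B}
   clash {B, ¬B} at c — c ∈ B
3. c : C?  L(c) = {A, ∃r.B} ∪ {¬C}
   apply at c: ∃r.B⊑B
   open: L(c) ⊇ {A, B, ¬C, ∀r.B, ∃r.B} (+ ∃-successors) — c ∉ C possible
4. Entailed for c: {A, B}

{A, B}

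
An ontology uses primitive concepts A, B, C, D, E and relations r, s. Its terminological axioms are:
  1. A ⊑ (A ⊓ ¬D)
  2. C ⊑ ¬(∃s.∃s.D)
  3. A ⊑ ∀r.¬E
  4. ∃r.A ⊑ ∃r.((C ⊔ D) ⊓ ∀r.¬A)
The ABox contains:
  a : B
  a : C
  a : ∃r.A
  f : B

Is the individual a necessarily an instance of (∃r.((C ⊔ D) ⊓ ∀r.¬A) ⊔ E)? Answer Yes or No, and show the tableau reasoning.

1. a : (∃r.((C ⊔ D) ⊓ ∀r.¬A) ⊔ E)?  L(a) = {B, C, ∃r.A} ∪ {(∀r.((¬C ⊓ ¬D) ⊔ ∃r.A) ⊓ ¬E)}
   clash {D, ¬D} at an ∃-successor — a ∈ (∃r.((C ⊔ D) ⊓ ∀r.¬A) ⊔ E)
2. Hence a : (∃r.((C ⊔ D) ⊓ ∀r.¬A) ⊔ E): entailed.

Yes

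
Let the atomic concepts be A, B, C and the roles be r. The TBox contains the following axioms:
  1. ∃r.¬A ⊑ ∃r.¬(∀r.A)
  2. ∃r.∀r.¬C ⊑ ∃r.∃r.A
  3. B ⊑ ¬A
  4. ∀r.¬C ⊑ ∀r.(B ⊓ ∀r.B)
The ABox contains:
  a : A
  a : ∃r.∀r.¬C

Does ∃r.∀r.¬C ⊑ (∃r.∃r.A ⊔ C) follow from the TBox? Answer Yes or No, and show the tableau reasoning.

1. ∃r.∀r.¬C ⊑ (∃r.∃r.A ⊔ C)  ⇔  (∃r.∀r.¬C ⊓ (∀r.∀r.¬A ⊓ ¬C)) unsat w.r.t. T
   all branches close; clash {A, ¬A} at an ∃-successor
2. Hence ∃r.∀r.¬C ⊑ (∃r.∃r.A ⊔ C): entailed.

Yes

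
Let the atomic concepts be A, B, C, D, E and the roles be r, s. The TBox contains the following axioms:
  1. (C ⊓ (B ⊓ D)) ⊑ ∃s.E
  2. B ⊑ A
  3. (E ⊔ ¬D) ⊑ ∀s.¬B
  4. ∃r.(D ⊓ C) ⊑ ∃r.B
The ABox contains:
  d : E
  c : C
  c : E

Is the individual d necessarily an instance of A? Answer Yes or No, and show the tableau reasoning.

1. d : A?  L(d) = {E} ∪ {¬A}
   open: L(d) ⊇ {E, ¬A, ¬B, ¬C, ∀r.(¬D ⊔ ¬C), …} — d ∉ A possible
2. Hence d : A: not entailed.

No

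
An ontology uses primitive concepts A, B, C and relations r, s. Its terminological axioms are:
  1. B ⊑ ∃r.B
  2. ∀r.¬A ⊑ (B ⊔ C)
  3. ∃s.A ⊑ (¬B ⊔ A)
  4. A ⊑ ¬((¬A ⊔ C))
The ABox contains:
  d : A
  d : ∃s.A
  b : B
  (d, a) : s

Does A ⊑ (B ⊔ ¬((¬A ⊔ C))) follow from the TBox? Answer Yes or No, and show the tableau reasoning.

Yes

1. A ⊑ (B ⊔ ¬((¬A ⊔ C)))  ⇔  (A ⊓ (¬B ⊓ (¬A ⊔ C))) unsat w.r.t. T
   all branches close; clash {C, ¬C} at x₀
2. Hence A ⊑ (B ⊔ ¬((¬A ⊔ C))): entailed.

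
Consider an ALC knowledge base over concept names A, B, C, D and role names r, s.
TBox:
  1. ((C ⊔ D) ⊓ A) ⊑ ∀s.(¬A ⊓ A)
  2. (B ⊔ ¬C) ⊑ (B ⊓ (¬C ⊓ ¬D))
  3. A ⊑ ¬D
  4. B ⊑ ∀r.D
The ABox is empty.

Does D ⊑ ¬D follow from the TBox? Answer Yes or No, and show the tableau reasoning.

1. D ⊑ ¬D  ⇔  (D ⊓ D) unsat w.r.t. T
   open: L(x₀) ⊇ {C, D, ¬A, ¬B}
2. Hence D ⊑ ¬D: not entailed.

No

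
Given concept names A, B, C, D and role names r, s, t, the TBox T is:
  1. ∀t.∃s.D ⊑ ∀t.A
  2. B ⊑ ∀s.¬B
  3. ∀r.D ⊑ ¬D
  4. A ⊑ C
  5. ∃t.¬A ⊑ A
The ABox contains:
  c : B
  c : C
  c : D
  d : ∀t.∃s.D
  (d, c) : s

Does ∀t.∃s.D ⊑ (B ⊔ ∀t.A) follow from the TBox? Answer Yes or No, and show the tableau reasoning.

Yes

1. ∀t.∃s.D ⊑ (B ⊔ ∀t.A)  ⇔  (∀t.∃s.D ⊓ (¬B ⊓ ∃t.¬A)) unsat w.r.t. T
   all branches close; clash {A, ¬A} at an ∃-successor
2. Hence ∀t.∃s.D ⊑ (B ⊔ ∀t.A): entailed.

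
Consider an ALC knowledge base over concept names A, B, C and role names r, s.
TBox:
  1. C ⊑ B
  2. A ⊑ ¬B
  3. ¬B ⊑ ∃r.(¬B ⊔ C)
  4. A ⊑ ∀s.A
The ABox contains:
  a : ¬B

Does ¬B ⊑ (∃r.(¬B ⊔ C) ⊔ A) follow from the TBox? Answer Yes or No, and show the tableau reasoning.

Yes

1. ¬B ⊑ (∃r.(¬B ⊔ C) ⊔ A)  ⇔  (¬B ⊓ (∀r.(B ⊓ ¬C) ⊓ ¬A)) unsat w.r.t. T
   all branches close; clash {B, ¬B} at x₀
2. Hence ¬B ⊑ (∃r.(¬B ⊔ C) ⊔ A): entailed.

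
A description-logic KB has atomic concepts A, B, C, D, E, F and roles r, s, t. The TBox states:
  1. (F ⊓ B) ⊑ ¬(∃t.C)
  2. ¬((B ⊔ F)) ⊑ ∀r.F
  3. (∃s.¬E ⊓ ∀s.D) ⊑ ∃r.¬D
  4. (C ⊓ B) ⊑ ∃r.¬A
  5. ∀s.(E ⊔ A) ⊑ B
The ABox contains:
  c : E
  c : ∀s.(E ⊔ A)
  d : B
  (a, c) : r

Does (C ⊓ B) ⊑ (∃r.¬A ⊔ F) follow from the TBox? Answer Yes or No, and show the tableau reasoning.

Yes

1. (C ⊓ B) ⊑ (∃r.¬A ⊔ F)  ⇔  ((C ⊓ B) ⊓ (∀r.A ⊓ ¬F)) unsat w.r.t. T
   all branches close; clash {A, ¬A} at an ∃-successor
2. Hence (C ⊓ B) ⊑ (∃r.¬A ⊔ F): entailed.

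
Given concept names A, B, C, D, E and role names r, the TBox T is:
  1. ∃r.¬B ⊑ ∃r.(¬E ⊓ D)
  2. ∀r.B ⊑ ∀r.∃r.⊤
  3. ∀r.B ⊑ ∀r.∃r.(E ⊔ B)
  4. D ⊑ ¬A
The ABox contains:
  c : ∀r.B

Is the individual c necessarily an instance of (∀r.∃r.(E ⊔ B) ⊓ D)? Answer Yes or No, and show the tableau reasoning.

1. c : (∀r.∃r.(E ⊔ B) ⊓ D)?  L(c) = {∀r.B} ∪ {(∃r.∀r.(¬E ⊓ ¬B) ⊔ ¬D)}
   apply at c: ∀r.B⊑∀r.∃r.⊤; ∀r.B⊑∀r.∃r.(E ⊔ B)
   open: L(c) ⊇ {¬D, ∀r.B, ∀r.∃r.(E ⊔ B), ∀r.∃r.⊤} — c ∉ (∀r.∃r.(E ⊔ B) ⊓ D) possible
2. Hence c : (∀r.∃r.(E ⊔ B) ⊓ D): not entailed.

No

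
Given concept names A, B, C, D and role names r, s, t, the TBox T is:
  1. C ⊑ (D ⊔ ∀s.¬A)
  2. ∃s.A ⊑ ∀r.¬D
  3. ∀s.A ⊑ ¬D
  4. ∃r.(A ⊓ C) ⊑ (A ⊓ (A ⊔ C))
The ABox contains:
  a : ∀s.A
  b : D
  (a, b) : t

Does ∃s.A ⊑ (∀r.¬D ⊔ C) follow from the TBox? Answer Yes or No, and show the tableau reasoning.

Yes

1. ∃s.A ⊑ (∀r.¬D ⊔ C)  ⇔  (∃s.A ⊓ (∃r.D ⊓ ¬C)) unsat w.r.t. T
   all branches close; clash {D, ¬D} at an ∃-successor
2. Hence ∃s.A ⊑ (∀r.¬D ⊔ C): entailed.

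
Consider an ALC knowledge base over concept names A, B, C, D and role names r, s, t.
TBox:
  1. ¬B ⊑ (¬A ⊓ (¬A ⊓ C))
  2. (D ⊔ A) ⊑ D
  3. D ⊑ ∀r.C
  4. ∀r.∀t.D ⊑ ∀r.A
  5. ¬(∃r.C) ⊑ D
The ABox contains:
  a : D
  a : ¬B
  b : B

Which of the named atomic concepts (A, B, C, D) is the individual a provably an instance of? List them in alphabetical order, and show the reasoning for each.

{C, D}

1. a : A?  L(a) = {D, ¬B} ∪ {¬A}
   apply at a: ¬B⊑(¬A ⊓ (¬A ⊓ C)); D⊑∀r.C
   open: L(a) ⊇ {C, D, ¬A, ¬B, ∀r.C, …} (+ ∃-successors) — a ∉ A possible
2. a : B?  L(a) = {D, ¬B} ∪ {¬B}
   apply at a: ¬B⊑(¬A ⊓ (¬A ⊓ C)); D⊑∀r.C
   open: L(a) ⊇ {C, D, ¬A, ¬B, ∀r.C, …} (+ ∃-successors) — a ∉ B possible
3. a : C?  L(a) = {D, ¬B} ∪ {¬C}
   clash {C, ¬C} at a — a ∈ C
4. a : D?  L(a) = {D, ¬B} ∪ {¬D}
   clash {D, ¬D} at a — a ∈ D
5. Entailed for a: {C, D}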